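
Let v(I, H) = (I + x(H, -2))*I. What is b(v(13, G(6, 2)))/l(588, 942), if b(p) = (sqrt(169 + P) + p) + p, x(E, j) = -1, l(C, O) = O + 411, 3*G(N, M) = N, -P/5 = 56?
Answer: 104/451 + I*sqrt(111)/1353 ≈ 0.2306 + 0.0077869*I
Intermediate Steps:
P = -280 (P = -5*56 = -280)
G(N, M) = N/3
l(C, O) = 411 + O
v(I, H) = I*(-1 + I) (v(I, H) = (I - 1)*I = (-1 + I)*I = I*(-1 + I))
b(p) = 2*p + I*sqrt(111) (b(p) = (sqrt(169 - 280) + p) + p = (sqrt(-111) + p) + p = (I*sqrt(111) + p) + p = (p + I*sqrt(111)) + p = 2*p + I*sqrt(111))
b(v(13, G(6, 2)))/l(588, 942) = (2*(13*(-1 + 13)) + I*sqrt(111))/(411 + 942) = (2*(13*12) + I*sqrt(111))/1353 = (2*156 + I*sqrt(111))*(1/1353) = (312 + I*sqrt(111))*(1/1353) = 104/451 + I*sqrt(111)/1353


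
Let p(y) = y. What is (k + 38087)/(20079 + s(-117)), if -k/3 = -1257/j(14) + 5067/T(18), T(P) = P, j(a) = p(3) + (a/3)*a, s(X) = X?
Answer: 15292051/8184420 ≈ 1.8684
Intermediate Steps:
j(a) = 3 + a²/3 (j(a) = 3 + (a/3)*a = 3 + a²/3)
k = -323619/410 (k = -3*(-1257/(3 + (⅓)*14²) + 5067/18) = -3*(-1257/(3 + (⅓)*196) + 5067*(1/18)) = -3*(-1257/(3 + 196/3) + 563/2) = -3*(-1257/205/3 + 563/2) = -3*(-1257*3/205 + 563/2) = -3*(-3771/205 + 563/2) = -3*107873/410 = -323619/410 ≈ -789.31)
(k + 38087)/(20079 + s(-117)) = (-323619/410 + 38087)/(20079 - 117) = (15292051/410)/19962 = (15292051/410)*(1/19962) = 15292051/8184420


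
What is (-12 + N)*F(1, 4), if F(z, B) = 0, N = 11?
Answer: 0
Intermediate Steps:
(-12 + N)*F(1, 4) = (-12 + 11)*0 = -1*0 = 0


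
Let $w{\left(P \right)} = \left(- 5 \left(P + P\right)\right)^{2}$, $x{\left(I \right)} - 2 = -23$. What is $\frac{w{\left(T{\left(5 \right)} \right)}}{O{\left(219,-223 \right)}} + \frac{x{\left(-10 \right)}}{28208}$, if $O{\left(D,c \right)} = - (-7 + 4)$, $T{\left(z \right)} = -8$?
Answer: $\frac{180531137}{84624} \approx 2133.3$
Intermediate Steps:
$O{\left(D,c \right)} = 3$ ($O{\left(D,c \right)} = \left(-1\right) \left(-3\right) = 3$)
$x{\left(I \right)} = -21$ ($x{\left(I \right)} = 2 - 23 = -21$)
$w{\left(P \right)} = 100 P^{2}$ ($w{\left(P \right)} = \left(- 5 \cdot 2 P\right)^{2} = \left(- 10 P\right)^{2} = 100 P^{2}$)
$\frac{w{\left(T{\left(5 \right)} \right)}}{O{\left(219,-223 \right)}} + \frac{x{\left(-10 \right)}}{28208} = \frac{100 \left(-8\right)^{2}}{3} - \frac{21}{28208} = 100 \cdot 64 \cdot \frac{1}{3} - \frac{21}{28208} = 6400 \cdot \frac{1}{3} - \frac{21}{28208} = \frac{6400}{3} - \frac{21}{28208} = \frac{180531137}{84624}$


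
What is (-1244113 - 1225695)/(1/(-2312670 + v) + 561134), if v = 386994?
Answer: -4756049990208/1080562276583 ≈ -4.4015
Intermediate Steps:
(-1244113 - 1225695)/(1/(-2312670 + v) + 561134) = (-1244113 - 1225695)/(1/(-2312670 + 386994) + 561134) = -2469808/(1/(-1925676) + 561134) = -2469808/(-1/1925676 + 561134) = -2469808/1080562276583/1925676 = -2469808*1925676/1080562276583 = -4756049990208/1080562276583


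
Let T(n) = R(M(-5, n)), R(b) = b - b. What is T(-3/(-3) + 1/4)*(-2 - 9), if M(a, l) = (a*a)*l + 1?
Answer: 0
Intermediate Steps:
M(a, l) = 1 + l*a² (M(a, l) = a²*l + 1 = l*a² + 1 = 1 + l*a²)
R(b) = 0
T(n) = 0
T(-3/(-3) + 1/4)*(-2 - 9) = 0*(-2 - 9) = 0*(-11) = 0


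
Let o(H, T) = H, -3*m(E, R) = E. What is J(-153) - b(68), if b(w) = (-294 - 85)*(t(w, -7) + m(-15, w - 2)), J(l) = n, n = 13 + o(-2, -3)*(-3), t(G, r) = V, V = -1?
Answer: 1535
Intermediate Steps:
m(E, R) = -E/3
t(G, r) = -1
n = 19 (n = 13 - 2*(-3) = 13 + 6 = 19)
J(l) = 19
b(w) = -1516 (b(w) = (-294 - 85)*(-1 - ⅓*(-15)) = -379*(-1 + 5) = -379*4 = -1516)
J(-153) - b(68) = 19 - 1*(-1516) = 19 + 1516 = 1535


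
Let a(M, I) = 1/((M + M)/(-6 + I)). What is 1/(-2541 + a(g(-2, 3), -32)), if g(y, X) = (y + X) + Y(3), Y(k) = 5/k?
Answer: -8/20385 ≈ -0.00039245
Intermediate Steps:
g(y, X) = 5/3 + X + y (g(y, X) = (y + X) + 5/3 = (X + y) + 5*(1/3) = (X + y) + 5/3 = 5/3 + X + y)
a(M, I) = (-6 + I)/(2*M) (a(M, I) = 1/((2*M)/(-6 + I)) = 1/(2*M/(-6 + I)) = (-6 + I)/(2*M))
1/(-2541 + a(g(-2, 3), -32)) = 1/(-2541 + (-6 - 32)/(2*(5/3 + 3 - 2))) = 1/(-2541 + (1/2)*(-38)/(8/3)) = 1/(-2541 + (1/2)*(3/8)*(-38)) = 1/(-2541 - 57/8) = 1/(-20385/8) = -8/20385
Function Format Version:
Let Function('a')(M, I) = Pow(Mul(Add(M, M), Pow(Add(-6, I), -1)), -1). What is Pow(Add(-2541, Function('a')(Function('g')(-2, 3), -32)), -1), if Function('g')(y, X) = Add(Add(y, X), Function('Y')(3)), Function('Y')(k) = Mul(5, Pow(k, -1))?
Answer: Rational(-8, 20385) ≈ -0.00039245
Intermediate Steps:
Function('g')(y, X) = Add(Rational(5, 3), X, y) (Function('g')(y, X) = Add(Add(y, X), Mul(5, Pow(3, -1))) = Add(Add(X, y), Mul(5, Rational(1, 3))) = Add(Add(X, y), Rational(5, 3)) = Add(Rational(5, 3), X, y))
Function('a')(M, I) = Mul(Rational(1, 2), Pow(M, -1), Add(-6, I)) (Function('a')(M, I) = Pow(Mul(Mul(2, M), Pow(Add(-6, I), -1)), -1) = Pow(Mul(2, M, Pow(Add(-6, I), -1)), -1) = Mul(Rational(1, 2), Pow(M, -1), Add(-6, I)))
Pow(Add(-2541, Function('a')(Function('g')(-2, 3), -32)), -1) = Pow(Add(-2541, Mul(Rational(1, 2), Pow(Add(Rational(5, 3), 3, -2), -1), Add(-6, -32))), -1) = Pow(Add(-2541, Mul(Rational(1, 2), Pow(Rational(8, 3), -1), -38)), -1) = Pow(Add(-2541, Mul(Rational(1, 2), Rational(3, 8), -38)), -1) = Pow(Add(-2541, Rational(-57, 8)), -1) = Pow(Rational(-20385, 8), -1) = Rational(-8, 20385)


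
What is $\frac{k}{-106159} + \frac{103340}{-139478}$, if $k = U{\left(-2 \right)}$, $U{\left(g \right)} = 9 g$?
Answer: $- \frac{5483980228}{7403422501} \approx -0.74074$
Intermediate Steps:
$k = -18$ ($k = 9 \left(-2\right) = -18$)
$\frac{k}{-106159} + \frac{103340}{-139478} = - \frac{18}{-106159} + \frac{103340}{-139478} = \left(-18\right) \left(- \frac{1}{106159}\right) + 103340 \left(- \frac{1}{139478}\right) = \frac{18}{106159} - \frac{51670}{69739} = - \frac{5483980228}{7403422501}$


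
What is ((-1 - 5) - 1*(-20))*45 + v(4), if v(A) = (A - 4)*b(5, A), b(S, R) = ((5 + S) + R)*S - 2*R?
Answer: 630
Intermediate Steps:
b(S, R) = -2*R + S*(5 + R + S) (b(S, R) = (5 + R + S)*S - 2*R = S*(5 + R + S) - 2*R = -2*R + S*(5 + R + S))
v(A) = (-4 + A)*(50 + 3*A) (v(A) = (A - 4)*(5**2 - 2*A + 5*5 + A*5) = (-4 + A)*(25 - 2*A + 25 + 5*A) = (-4 + A)*(50 + 3*A))
((-1 - 5) - 1*(-20))*45 + v(4) = ((-1 - 5) - 1*(-20))*45 + (-4 + 4)*(50 + 3*4) = (-6 + 20)*45 + 0*(50 + 12) = 14*45 + 0*62 = 630 + 0 = 630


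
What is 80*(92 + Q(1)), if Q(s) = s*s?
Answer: 7440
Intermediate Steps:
Q(s) = s²
80*(92 + Q(1)) = 80*(92 + 1²) = 80*(92 + 1) = 80*93 = 7440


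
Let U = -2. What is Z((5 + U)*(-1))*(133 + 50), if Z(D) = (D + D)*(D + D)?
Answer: 6588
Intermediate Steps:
Z(D) = 4*D² (Z(D) = (2*D)*(2*D) = 4*D²)
Z((5 + U)*(-1))*(133 + 50) = (4*((5 - 2)*(-1))²)*(133 + 50) = (4*(3*(-1))²)*183 = (4*(-3)²)*183 = (4*9)*183 = 36*183 = 6588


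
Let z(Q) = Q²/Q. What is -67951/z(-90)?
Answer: 67951/90 ≈ 755.01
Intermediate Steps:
z(Q) = Q
-67951/z(-90) = -67951/(-90) = -67951*(-1/90) = 67951/90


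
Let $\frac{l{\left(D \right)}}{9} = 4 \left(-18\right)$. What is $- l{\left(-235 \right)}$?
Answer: $648$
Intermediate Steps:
$l{\left(D \right)} = -648$ ($l{\left(D \right)} = 9 \cdot 4 \left(-18\right) = 9 \left(-72\right) = -648$)
$- l{\left(-235 \right)} = \left(-1\right) \left(-648\right) = 648$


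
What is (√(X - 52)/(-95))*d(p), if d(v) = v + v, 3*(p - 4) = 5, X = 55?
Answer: -34*√3/285 ≈ -0.20663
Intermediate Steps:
p = 17/3 (p = 4 + (⅓)*5 = 4 + 5/3 = 17/3 ≈ 5.6667)
d(v) = 2*v
(√(X - 52)/(-95))*d(p) = (√(55 - 52)/(-95))*(2*(17/3)) = (√3*(-1/95))*(34/3) = -√3/95*(34/3) = -34*√3/285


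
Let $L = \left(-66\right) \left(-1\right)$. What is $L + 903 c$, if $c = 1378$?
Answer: $1244400$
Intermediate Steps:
$L = 66$
$L + 903 c = 66 + 903 \cdot 1378 = 66 + 1244334 = 1244400$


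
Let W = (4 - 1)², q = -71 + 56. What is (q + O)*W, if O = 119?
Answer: 936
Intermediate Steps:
q = -15
W = 9 (W = 3² = 9)
(q + O)*W = (-15 + 119)*9 = 104*9 = 936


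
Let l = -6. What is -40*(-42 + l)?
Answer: 1920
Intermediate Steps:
-40*(-42 + l) = -40*(-42 - 6) = -40*(-48) = 1920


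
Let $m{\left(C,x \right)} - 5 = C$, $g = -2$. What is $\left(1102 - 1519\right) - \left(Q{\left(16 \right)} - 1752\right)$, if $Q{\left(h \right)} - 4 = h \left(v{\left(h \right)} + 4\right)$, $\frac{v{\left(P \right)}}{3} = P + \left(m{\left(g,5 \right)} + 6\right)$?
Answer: $67$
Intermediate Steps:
$m{\left(C,x \right)} = 5 + C$
$v{\left(P \right)} = 27 + 3 P$ ($v{\left(P \right)} = 3 \left(P + \left(\left(5 - 2\right) + 6\right)\right) = 3 \left(P + \left(3 + 6\right)\right) = 3 \left(P + 9\right) = 3 \left(9 + P\right) = 27 + 3 P$)
$Q{\left(h \right)} = 4 + h \left(31 + 3 h\right)$ ($Q{\left(h \right)} = 4 + h \left(\left(27 + 3 h\right) + 4\right) = 4 + h \left(31 + 3 h\right)$)
$\left(1102 - 1519\right) - \left(Q{\left(16 \right)} - 1752\right) = \left(1102 - 1519\right) - \left(\left(4 + 3 \cdot 16^{2} + 31 \cdot 16\right) - 1752\right) = \left(1102 - 1519\right) - \left(\left(4 + 3 \cdot 256 + 496\right) - 1752\right) = -417 - \left(\left(4 + 768 + 496\right) - 1752\right) = -417 - \left(1268 - 1752\right) = -417 - -484 = -417 + 484 = 67$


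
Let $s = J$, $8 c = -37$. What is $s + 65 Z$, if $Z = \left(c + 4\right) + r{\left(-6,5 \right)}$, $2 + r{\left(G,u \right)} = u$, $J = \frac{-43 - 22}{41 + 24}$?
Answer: $\frac{1227}{8} \approx 153.38$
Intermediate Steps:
$J = -1$ ($J = - \frac{65}{65} = \left(-65\right) \frac{1}{65} = -1$)
$r{\left(G,u \right)} = -2 + u$
$c = - \frac{37}{8}$ ($c = \frac{1}{8} \left(-37\right) = - \frac{37}{8} \approx -4.625$)
$Z = \frac{19}{8}$ ($Z = \left(- \frac{37}{8} + 4\right) + \left(-2 + 5\right) = - \frac{5}{8} + 3 = \frac{19}{8} \approx 2.375$)
$s = -1$
$s + 65 Z = -1 + 65 \cdot \frac{19}{8} = -1 + \frac{1235}{8} = \frac{1227}{8}$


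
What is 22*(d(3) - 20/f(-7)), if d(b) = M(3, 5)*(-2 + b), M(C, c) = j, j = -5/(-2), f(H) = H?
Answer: 825/7 ≈ 117.86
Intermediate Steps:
j = 5/2 (j = -5*(-1/2) = 5/2 ≈ 2.5000)
M(C, c) = 5/2
d(b) = -5 + 5*b/2 (d(b) = 5*(-2 + b)/2 = -5 + 5*b/2)
22*(d(3) - 20/f(-7)) = 22*((-5 + (5/2)*3) - 20/(-7)) = 22*((-5 + 15/2) - 20*(-1/7)) = 22*(5/2 + 20/7) = 22*(75/14) = 825/7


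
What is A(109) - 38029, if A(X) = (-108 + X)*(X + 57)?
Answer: -37863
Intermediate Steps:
A(X) = (-108 + X)*(57 + X)
A(109) - 38029 = (-6156 + 109² - 51*109) - 38029 = (-6156 + 11881 - 5559) - 38029 = 166 - 38029 = -37863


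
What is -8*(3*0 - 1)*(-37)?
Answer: -296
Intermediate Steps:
-8*(3*0 - 1)*(-37) = -8*(0 - 1)*(-37) = -8*(-1)*(-37) = 8*(-37) = -296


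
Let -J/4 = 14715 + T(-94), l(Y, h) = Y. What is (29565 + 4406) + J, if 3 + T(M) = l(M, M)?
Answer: -24501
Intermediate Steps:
T(M) = -3 + M
J = -58472 (J = -4*(14715 + (-3 - 94)) = -4*(14715 - 97) = -4*14618 = -58472)
(29565 + 4406) + J = (29565 + 4406) - 58472 = 33971 - 58472 = -24501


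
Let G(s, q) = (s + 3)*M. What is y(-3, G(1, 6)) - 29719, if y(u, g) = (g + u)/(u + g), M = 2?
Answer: -29718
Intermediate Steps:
G(s, q) = 6 + 2*s (G(s, q) = (s + 3)*2 = (3 + s)*2 = 6 + 2*s)
y(u, g) = 1 (y(u, g) = (g + u)/(g + u) = 1)
y(-3, G(1, 6)) - 29719 = 1 - 29719 = -29718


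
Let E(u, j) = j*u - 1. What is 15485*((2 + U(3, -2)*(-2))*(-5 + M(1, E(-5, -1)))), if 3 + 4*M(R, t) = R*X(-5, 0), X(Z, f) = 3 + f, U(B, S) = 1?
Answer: 0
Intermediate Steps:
E(u, j) = -1 + j*u
M(R, t) = -¾ + 3*R/4 (M(R, t) = -¾ + (R*(3 + 0))/4 = -¾ + (R*3)/4 = -¾ + (3*R)/4 = -¾ + 3*R/4)
15485*((2 + U(3, -2)*(-2))*(-5 + M(1, E(-5, -1)))) = 15485*((2 + 1*(-2))*(-5 + (-¾ + (¾)*1))) = 15485*((2 - 2)*(-5 + (-¾ + ¾))) = 15485*(0*(-5 + 0)) = 15485*(0*(-5)) = 15485*0 = 0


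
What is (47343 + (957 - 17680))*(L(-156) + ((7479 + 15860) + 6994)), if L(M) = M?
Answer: 924019740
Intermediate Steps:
(47343 + (957 - 17680))*(L(-156) + ((7479 + 15860) + 6994)) = (47343 + (957 - 17680))*(-156 + ((7479 + 15860) + 6994)) = (47343 - 16723)*(-156 + (23339 + 6994)) = 30620*(-156 + 30333) = 30620*30177 = 924019740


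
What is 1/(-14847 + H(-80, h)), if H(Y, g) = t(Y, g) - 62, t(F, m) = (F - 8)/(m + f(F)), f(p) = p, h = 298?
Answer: -109/1625125 ≈ -6.7072e-5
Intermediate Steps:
t(F, m) = (-8 + F)/(F + m) (t(F, m) = (F - 8)/(m + F) = (-8 + F)/(F + m))
H(Y, g) = -62 + (-8 + Y)/(Y + g) (H(Y, g) = (-8 + Y)/(Y + g) - 62 = -62 + (-8 + Y)/(Y + g))
1/(-14847 + H(-80, h)) = 1/(-14847 + (-62 + (-8 - 80)/(-80 + 298))) = 1/(-14847 + (-62 - 88/218)) = 1/(-14847 + (-62 + (1/218)*(-88))) = 1/(-14847 + (-62 - 44/109)) = 1/(-14847 - 6802/109) = 1/(-1625125/109) = -109/1625125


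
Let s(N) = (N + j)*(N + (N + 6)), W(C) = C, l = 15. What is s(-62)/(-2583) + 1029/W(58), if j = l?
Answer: 2336239/149814 ≈ 15.594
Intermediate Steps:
j = 15
s(N) = (6 + 2*N)*(15 + N) (s(N) = (N + 15)*(N + (N + 6)) = (15 + N)*(N + (6 + N)) = (15 + N)*(6 + 2*N) = (6 + 2*N)*(15 + N))
s(-62)/(-2583) + 1029/W(58) = (90 + 2*(-62)² + 36*(-62))/(-2583) + 1029/58 = (90 + 2*3844 - 2232)*(-1/2583) + 1029*(1/58) = (90 + 7688 - 2232)*(-1/2583) + 1029/58 = 5546*(-1/2583) + 1029/58 = -5546/2583 + 1029/58 = 2336239/149814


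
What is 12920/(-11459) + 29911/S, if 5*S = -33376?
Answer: -306424095/54636512 ≈ -5.6084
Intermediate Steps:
S = -33376/5 (S = (⅕)*(-33376) = -33376/5 ≈ -6675.2)
12920/(-11459) + 29911/S = 12920/(-11459) + 29911/(-33376/5) = 12920*(-1/11459) + 29911*(-5/33376) = -12920/11459 - 21365/4768 = -306424095/54636512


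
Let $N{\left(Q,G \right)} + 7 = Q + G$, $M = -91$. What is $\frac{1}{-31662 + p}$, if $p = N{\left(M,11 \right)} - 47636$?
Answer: $- \frac{1}{79385} \approx -1.2597 \cdot 10^{-5}$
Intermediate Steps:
$N{\left(Q,G \right)} = -7 + G + Q$ ($N{\left(Q,G \right)} = -7 + \left(Q + G\right) = -7 + \left(G + Q\right) = -7 + G + Q$)
$p = -47723$ ($p = \left(-7 + 11 - 91\right) - 47636 = -87 - 47636 = -47723$)
$\frac{1}{-31662 + p} = \frac{1}{-31662 - 47723} = \frac{1}{-79385} = - \frac{1}{79385}$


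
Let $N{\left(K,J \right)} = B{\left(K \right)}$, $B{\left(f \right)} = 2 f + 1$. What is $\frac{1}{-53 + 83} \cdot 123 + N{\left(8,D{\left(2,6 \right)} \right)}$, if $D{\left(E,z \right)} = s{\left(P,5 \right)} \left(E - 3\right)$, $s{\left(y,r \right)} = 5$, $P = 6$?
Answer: $\frac{211}{10} \approx 21.1$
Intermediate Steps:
$D{\left(E,z \right)} = -15 + 5 E$ ($D{\left(E,z \right)} = 5 \left(E - 3\right) = 5 \left(-3 + E\right) = -15 + 5 E$)
$B{\left(f \right)} = 1 + 2 f$
$N{\left(K,J \right)} = 1 + 2 K$
$\frac{1}{-53 + 83} \cdot 123 + N{\left(8,D{\left(2,6 \right)} \right)} = \frac{1}{-53 + 83} \cdot 123 + \left(1 + 2 \cdot 8\right) = \frac{1}{30} \cdot 123 + \left(1 + 16\right) = \frac{1}{30} \cdot 123 + 17 = \frac{41}{10} + 17 = \frac{211}{10}$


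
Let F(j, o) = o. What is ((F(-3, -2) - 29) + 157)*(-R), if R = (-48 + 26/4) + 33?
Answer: 1071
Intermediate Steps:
R = -17/2 (R = (-48 + 26*(¼)) + 33 = (-48 + 13/2) + 33 = -83/2 + 33 = -17/2 ≈ -8.5000)
((F(-3, -2) - 29) + 157)*(-R) = ((-2 - 29) + 157)*(-1*(-17/2)) = (-31 + 157)*(17/2) = 126*(17/2) = 1071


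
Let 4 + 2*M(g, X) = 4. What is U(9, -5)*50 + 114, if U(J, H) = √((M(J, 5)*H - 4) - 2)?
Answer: 114 + 50*I*√6 ≈ 114.0 + 122.47*I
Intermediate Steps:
M(g, X) = 0 (M(g, X) = -2 + (½)*4 = -2 + 2 = 0)
U(J, H) = I*√6 (U(J, H) = √((0*H - 4) - 2) = √((0 - 4) - 2) = √(-4 - 2) = √(-6) = I*√6)
U(9, -5)*50 + 114 = (I*√6)*50 + 114 = 50*I*√6 + 114 = 114 + 50*I*√6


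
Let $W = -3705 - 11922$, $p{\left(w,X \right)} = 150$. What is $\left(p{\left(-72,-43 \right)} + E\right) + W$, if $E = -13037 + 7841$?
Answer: $-20673$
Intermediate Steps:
$E = -5196$
$W = -15627$ ($W = -3705 - 11922 = -15627$)
$\left(p{\left(-72,-43 \right)} + E\right) + W = \left(150 - 5196\right) - 15627 = -5046 - 15627 = -20673$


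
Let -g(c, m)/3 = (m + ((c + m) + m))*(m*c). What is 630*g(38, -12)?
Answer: 1723680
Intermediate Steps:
g(c, m) = -3*c*m*(c + 3*m) (g(c, m) = -3*(m + ((c + m) + m))*m*c = -3*(m + (c + 2*m))*c*m = -3*(c + 3*m)*c*m = -3*c*m*(c + 3*m))
630*g(38, -12) = 630*(-3*38*(-12)*(38 + 3*(-12))) = 630*(-3*38*(-12)*(38 - 36)) = 630*(-3*38*(-12)*2) = 630*2736 = 1723680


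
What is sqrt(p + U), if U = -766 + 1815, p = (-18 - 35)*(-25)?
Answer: sqrt(2374) ≈ 48.724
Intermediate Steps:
p = 1325 (p = -53*(-25) = 1325)
U = 1049
sqrt(p + U) = sqrt(1325 + 1049) = sqrt(2374)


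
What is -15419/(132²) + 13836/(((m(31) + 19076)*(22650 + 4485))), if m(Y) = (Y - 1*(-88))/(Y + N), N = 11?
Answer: -65697441109/74242608880 ≈ -0.88490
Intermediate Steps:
m(Y) = (88 + Y)/(11 + Y) (m(Y) = (Y - 1*(-88))/(Y + 11) = (Y + 88)/(11 + Y) = (88 + Y)/(11 + Y))
-15419/(132²) + 13836/(((m(31) + 19076)*(22650 + 4485))) = -15419/(132²) + 13836/((((88 + 31)/(11 + 31) + 19076)*(22650 + 4485))) = -15419/17424 + 13836/(((119/42 + 19076)*27135)) = -15419*1/17424 + 13836/((((1/42)*119 + 19076)*27135)) = -15419/17424 + 13836/(((17/6 + 19076)*27135)) = -15419/17424 + 13836/(((114473/6)*27135)) = -15419/17424 + 13836/(1035408285/2) = -15419/17424 + 13836*(2/1035408285) = -15419/17424 + 9224/345136095 = -65697441109/74242608880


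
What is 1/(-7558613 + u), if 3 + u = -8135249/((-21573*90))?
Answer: -1941570/14675573931871 ≈ -1.3230e-7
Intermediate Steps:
u = 2310539/1941570 (u = -3 - 8135249/((-21573*90)) = -3 - 8135249/(-1941570) = -3 - 8135249*(-1/1941570) = -3 + 8135249/1941570 = 2310539/1941570 ≈ 1.1900)
1/(-7558613 + u) = 1/(-7558613 + 2310539/1941570) = 1/(-14675573931871/1941570) = -1941570/14675573931871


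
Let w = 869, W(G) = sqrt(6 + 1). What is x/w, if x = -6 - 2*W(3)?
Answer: -6/869 - 2*sqrt(7)/869 ≈ -0.012994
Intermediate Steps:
W(G) = sqrt(7)
x = -6 - 2*sqrt(7) ≈ -11.292
x/w = (-6 - 2*sqrt(7))/869 = (-6 - 2*sqrt(7))*(1/869) = -6/869 - 2*sqrt(7)/869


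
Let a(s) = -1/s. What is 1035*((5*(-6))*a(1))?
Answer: 31050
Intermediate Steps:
1035*((5*(-6))*a(1)) = 1035*((5*(-6))*(-1/1)) = 1035*(-(-30)) = 1035*(-30*(-1)) = 1035*30 = 31050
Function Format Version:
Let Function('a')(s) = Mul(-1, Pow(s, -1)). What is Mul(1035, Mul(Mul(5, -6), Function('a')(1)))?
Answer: 31050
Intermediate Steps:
Mul(1035, Mul(Mul(5, -6), Function('a')(1))) = Mul(1035, Mul(Mul(5, -6), Mul(-1, Pow(1, -1)))) = Mul(1035, Mul(-30, Mul(-1, 1))) = Mul(1035, Mul(-30, -1)) = Mul(1035, 30) = 31050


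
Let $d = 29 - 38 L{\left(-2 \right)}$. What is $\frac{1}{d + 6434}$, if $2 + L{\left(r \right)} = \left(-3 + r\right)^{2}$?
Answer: $\frac{1}{5589} \approx 0.00017892$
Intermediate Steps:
$L{\left(r \right)} = -2 + \left(-3 + r\right)^{2}$
$d = -845$ ($d = 29 - 38 \left(-2 + \left(-3 - 2\right)^{2}\right) = 29 - 38 \left(-2 + \left(-5\right)^{2}\right) = 29 - 38 \left(-2 + 25\right) = 29 - 874 = -845$)
$\frac{1}{d + 6434} = \frac{1}{-845 + 6434} = \frac{1}{5589}$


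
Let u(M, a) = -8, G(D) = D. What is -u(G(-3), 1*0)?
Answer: 8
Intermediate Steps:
-u(G(-3), 1*0) = -1*(-8) = 8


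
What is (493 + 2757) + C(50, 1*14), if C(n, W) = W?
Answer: 3264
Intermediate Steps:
(493 + 2757) + C(50, 1*14) = (493 + 2757) + 1*14 = 3250 + 14 = 3264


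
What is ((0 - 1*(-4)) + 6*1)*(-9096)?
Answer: -90960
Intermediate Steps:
((0 - 1*(-4)) + 6*1)*(-9096) = ((0 + 4) + 6)*(-9096) = (4 + 6)*(-9096) = 10*(-9096) = -90960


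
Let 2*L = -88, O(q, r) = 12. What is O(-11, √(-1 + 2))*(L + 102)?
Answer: 696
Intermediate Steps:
L = -44 (L = (½)*(-88) = -44)
O(-11, √(-1 + 2))*(L + 102) = 12*(-44 + 102) = 12*58 = 696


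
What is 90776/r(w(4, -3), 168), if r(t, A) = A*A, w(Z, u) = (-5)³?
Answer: 1621/504 ≈ 3.2163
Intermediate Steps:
w(Z, u) = -125
r(t, A) = A²
90776/r(w(4, -3), 168) = 90776/(168²) = 90776/28224 = 90776*(1/28224) = 1621/504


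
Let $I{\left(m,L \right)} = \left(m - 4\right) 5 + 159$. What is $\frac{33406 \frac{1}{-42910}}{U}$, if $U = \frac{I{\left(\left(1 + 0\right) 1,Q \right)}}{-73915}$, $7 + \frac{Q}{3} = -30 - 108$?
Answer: $\frac{246920449}{617904} \approx 399.61$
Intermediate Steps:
$Q = -435$ ($Q = -21 + 3 \left(-30 - 108\right) = -21 + 3 \left(-138\right) = -21 - 414 = -435$)
$I{\left(m,L \right)} = 139 + 5 m$ ($I{\left(m,L \right)} = \left(-4 + m\right) 5 + 159 = \left(-20 + 5 m\right) + 159 = 139 + 5 m$)
$U = - \frac{144}{73915}$ ($U = \frac{139 + 5 \left(1 + 0\right) 1}{-73915} = \left(139 + 5 \cdot 1 \cdot 1\right) \left(- \frac{1}{73915}\right) = \left(139 + 5 \cdot 1\right) \left(- \frac{1}{73915}\right) = \left(139 + 5\right) \left(- \frac{1}{73915}\right) = 144 \left(- \frac{1}{73915}\right) = - \frac{144}{73915} \approx -0.0019482$)
$\frac{33406 \frac{1}{-42910}}{U} = \frac{33406 \frac{1}{-42910}}{- \frac{144}{73915}} = 33406 \left(- \frac{1}{42910}\right) \left(- \frac{73915}{144}\right) = \left(- \frac{16703}{21455}\right) \left(- \frac{73915}{144}\right) = \frac{246920449}{617904}$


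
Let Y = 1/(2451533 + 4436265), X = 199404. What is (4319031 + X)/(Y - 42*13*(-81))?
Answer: 31122067556130/304619754349 ≈ 102.17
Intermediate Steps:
Y = 1/6887798 ≈ 1.4518e-7
(4319031 + X)/(Y - 42*13*(-81)) = (4319031 + 199404)/(1/6887798 - 42*13*(-81)) = 4518435/(1/6887798 - 546*(-81)) = 4518435/(1/6887798 + 44226) = 4518435/(304619754349/6887798) = 4518435*(6887798/304619754349) = 31122067556130/304619754349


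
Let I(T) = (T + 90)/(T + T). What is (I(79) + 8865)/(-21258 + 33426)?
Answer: 1400839/1922544 ≈ 0.72864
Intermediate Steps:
I(T) = (90 + T)/(2*T) (I(T) = (90 + T)/((2*T)) = (90 + T)*(1/(2*T)) = (90 + T)/(2*T))
(I(79) + 8865)/(-21258 + 33426) = ((½)*(90 + 79)/79 + 8865)/(-21258 + 33426) = ((½)*(1/79)*169 + 8865)/12168 = (169/158 + 8865)*(1/12168) = (1400839/158)*(1/12168) = 1400839/1922544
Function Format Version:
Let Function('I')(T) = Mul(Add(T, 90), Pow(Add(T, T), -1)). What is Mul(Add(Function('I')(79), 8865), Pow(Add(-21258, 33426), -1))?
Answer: Rational(1400839, 1922544) ≈ 0.72864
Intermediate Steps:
Function('I')(T) = Mul(Rational(1, 2), Pow(T, -1), Add(90, T)) (Function('I')(T) = Mul(Add(90, T), Pow(Mul(2, T), -1)) = Mul(Add(90, T), Mul(Rational(1, 2), Pow(T, -1))) = Mul(Rational(1, 2), Pow(T, -1), Add(90, T)))
Mul(Add(Function('I')(79), 8865), Pow(Add(-21258, 33426), -1)) = Mul(Add(Mul(Rational(1, 2), Pow(79, -1), Add(90, 79)), 8865), Pow(Add(-21258, 33426), -1)) = Mul(Add(Mul(Rational(1, 2), Rational(1, 79), 169), 8865), Pow(12168, -1)) = Mul(Add(Rational(169, 158), 8865), Rational(1, 12168)) = Mul(Rational(1400839, 158), Rational(1, 12168)) = Rational(1400839, 1922544)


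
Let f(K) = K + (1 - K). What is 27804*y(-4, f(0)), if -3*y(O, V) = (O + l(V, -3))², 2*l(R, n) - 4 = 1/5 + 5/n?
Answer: -15579508/225 ≈ -69242.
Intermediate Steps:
l(R, n) = 21/10 + 5/(2*n) (l(R, n) = 2 + (1/5 + 5/n)/2 = 2 + (1*(⅕) + 5/n)/2 = 2 + (⅕ + 5/n)/2 = 2 + (⅒ + 5/(2*n)) = 21/10 + 5/(2*n))
f(K) = 1
y(O, V) = -(19/15 + O)²/3 (y(O, V) = -(O + (⅒)*(25 + 21*(-3))/(-3))²/3 = -(O + (⅒)*(-⅓)*(25 - 63))²/3 = -(O + (⅒)*(-⅓)*(-38))²/3 = -(O + 19/15)²/3 = -(19/15 + O)²/3)
27804*y(-4, f(0)) = 27804*(-(19 + 15*(-4))²/675) = 27804*(-(19 - 60)²/675) = 27804*(-1/675*(-41)²) = 27804*(-1/675*1681) = 27804*(-1681/675) = -15579508/225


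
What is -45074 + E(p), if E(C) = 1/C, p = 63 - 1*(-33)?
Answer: -4327103/96 ≈ -45074.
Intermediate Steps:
p = 96 (p = 63 + 33 = 96)
-45074 + E(p) = -45074 + 1/96 = -4327103/96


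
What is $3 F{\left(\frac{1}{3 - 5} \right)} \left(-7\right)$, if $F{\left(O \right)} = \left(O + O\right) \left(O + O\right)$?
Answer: $-21$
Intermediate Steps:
$F{\left(O \right)} = 4 O^{2}$ ($F{\left(O \right)} = 2 O 2 O = 4 O^{2}$)
$3 F{\left(\frac{1}{3 - 5} \right)} \left(-7\right) = 3 \cdot 4 \left(\frac{1}{3 - 5}\right)^{2} \left(-7\right) = 3 \cdot 4 \left(\frac{1}{-2}\right)^{2} \left(-7\right) = 3 \cdot 4 \left(- \frac{1}{2}\right)^{2} \left(-7\right) = 3 \cdot 4 \cdot \frac{1}{4} \left(-7\right) = 3 \cdot 1 \left(-7\right) = 3 \left(-7\right) = -21$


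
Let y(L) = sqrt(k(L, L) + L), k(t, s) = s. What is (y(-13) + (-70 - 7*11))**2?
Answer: (147 - I*sqrt(26))**2 ≈ 21583.0 - 1499.1*I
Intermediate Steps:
y(L) = sqrt(2)*sqrt(L) (y(L) = sqrt(L + L) = sqrt(2*L) = sqrt(2)*sqrt(L))
(y(-13) + (-70 - 7*11))**2 = (sqrt(2)*sqrt(-13) + (-70 - 7*11))**2 = (sqrt(2)*(I*sqrt(13)) + (-70 - 1*77))**2 = (I*sqrt(26) + (-70 - 77))**2 = (I*sqrt(26) - 147)**2 = (-147 + I*sqrt(26))**2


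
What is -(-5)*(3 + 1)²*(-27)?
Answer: -2160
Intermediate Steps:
-(-5)*(3 + 1)²*(-27) = -(-5)*4²*(-27) = -(-5)*16*(-27) = -5*(-16)*(-27) = 80*(-27) = -2160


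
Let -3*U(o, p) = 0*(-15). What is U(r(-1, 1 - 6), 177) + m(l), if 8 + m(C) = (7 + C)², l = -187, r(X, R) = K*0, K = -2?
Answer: 32392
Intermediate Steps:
r(X, R) = 0 (r(X, R) = -2*0 = 0)
U(o, p) = 0 (U(o, p) = -0*(-15) = -⅓*0 = 0)
m(C) = -8 + (7 + C)²
U(r(-1, 1 - 6), 177) + m(l) = 0 + (-8 + (7 - 187)²) = 0 + (-8 + (-180)²) = 0 + (-8 + 32400) = 0 + 32392 = 32392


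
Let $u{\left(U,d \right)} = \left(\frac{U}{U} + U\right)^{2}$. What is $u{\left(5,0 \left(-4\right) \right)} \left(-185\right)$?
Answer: $-6660$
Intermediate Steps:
$u{\left(U,d \right)} = \left(1 + U\right)^{2}$
$u{\left(5,0 \left(-4\right) \right)} \left(-185\right) = \left(1 + 5\right)^{2} \left(-185\right) = 6^{2} \left(-185\right) = 36 \left(-185\right) = -6660$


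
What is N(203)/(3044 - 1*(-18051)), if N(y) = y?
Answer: 203/21095 ≈ 0.0096231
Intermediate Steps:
N(203)/(3044 - 1*(-18051)) = 203/(3044 - 1*(-18051)) = 203/(3044 + 18051) = 203/21095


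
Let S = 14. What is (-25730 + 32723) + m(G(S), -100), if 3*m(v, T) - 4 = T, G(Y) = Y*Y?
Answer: 6961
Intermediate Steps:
G(Y) = Y²
m(v, T) = 4/3 + T/3
(-25730 + 32723) + m(G(S), -100) = (-25730 + 32723) + (4/3 + (⅓)*(-100)) = 6993 + (4/3 - 100/3) = 6993 - 32 = 6961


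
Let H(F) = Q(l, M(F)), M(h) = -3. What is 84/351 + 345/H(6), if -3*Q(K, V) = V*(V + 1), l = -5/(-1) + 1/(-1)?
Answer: -40309/234 ≈ -172.26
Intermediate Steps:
l = 4 (l = -5*(-1) + 1*(-1) = 5 - 1 = 4)
Q(K, V) = -V*(1 + V)/3 (Q(K, V) = -V*(V + 1)/3 = -V*(1 + V)/3)
H(F) = -2 (H(F) = -⅓*(-3)*(1 - 3) = -⅓*(-3)*(-2) = -2)
84/351 + 345/H(6) = 84/351 + 345/(-2) = 84*(1/351) + 345*(-½) = 28/117 - 345/2 = -40309/234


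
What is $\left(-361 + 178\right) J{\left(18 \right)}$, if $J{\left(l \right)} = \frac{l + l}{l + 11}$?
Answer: $- \frac{6588}{29} \approx -227.17$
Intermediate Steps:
$J{\left(l \right)} = \frac{2 l}{11 + l}$
$\left(-361 + 178\right) J{\left(18 \right)} = \left(-361 + 178\right) 2 \cdot 18 \frac{1}{11 + 18} = - 183 \cdot 2 \cdot 18 \cdot \frac{1}{29} = \left(-183\right) \frac{36}{29} = - \frac{6588}{29}$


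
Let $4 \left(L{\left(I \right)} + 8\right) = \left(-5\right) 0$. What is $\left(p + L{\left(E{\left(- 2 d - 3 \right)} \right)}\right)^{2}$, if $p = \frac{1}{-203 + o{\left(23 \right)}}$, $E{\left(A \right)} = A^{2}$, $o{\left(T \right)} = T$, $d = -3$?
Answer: $\frac{2076481}{32400} \approx 64.089$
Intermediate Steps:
$L{\left(I \right)} = -8$ ($L{\left(I \right)} = -8 + \frac{\left(-5\right) 0}{4} = -8 + \frac{1}{4} \cdot 0 = -8 + 0 = -8$)
$p = - \frac{1}{180}$ ($p = \frac{1}{-203 + 23} = \frac{1}{-180} = - \frac{1}{180} \approx -0.0055556$)
$\left(p + L{\left(E{\left(- 2 d - 3 \right)} \right)}\right)^{2} = \left(- \frac{1}{180} - 8\right)^{2} = \left(- \frac{1441}{180}\right)^{2} = \frac{2076481}{32400}$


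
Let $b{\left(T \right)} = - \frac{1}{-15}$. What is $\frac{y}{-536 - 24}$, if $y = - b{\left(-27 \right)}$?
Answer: $\frac{1}{8400} \approx 0.00011905$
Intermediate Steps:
$b{\left(T \right)} = \frac{1}{15}$ ($b{\left(T \right)} = \left(-1\right) \left(- \frac{1}{15}\right) = \frac{1}{15}$)
$y = - \frac{1}{15}$ ($y = \left(-1\right) \frac{1}{15} = - \frac{1}{15} \approx -0.066667$)
$\frac{y}{-536 - 24} = - \frac{1}{15 \left(-536 - 24\right)} = - \frac{1}{15 \left(-560\right)} = \left(- \frac{1}{15}\right) \left(- \frac{1}{560}\right) = \frac{1}{8400}$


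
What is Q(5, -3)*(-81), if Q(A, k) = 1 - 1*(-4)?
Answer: -405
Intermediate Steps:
Q(A, k) = 5 (Q(A, k) = 1 + 4 = 5)
Q(5, -3)*(-81) = 5*(-81) = -405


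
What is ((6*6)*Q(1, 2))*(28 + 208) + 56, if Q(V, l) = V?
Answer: 8552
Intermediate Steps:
((6*6)*Q(1, 2))*(28 + 208) + 56 = ((6*6)*1)*(28 + 208) + 56 = (36*1)*236 + 56 = 36*236 + 56 = 8496 + 56 = 8552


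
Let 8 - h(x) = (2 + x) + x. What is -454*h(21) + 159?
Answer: 16503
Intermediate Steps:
h(x) = 6 - 2*x (h(x) = 8 - ((2 + x) + x) = 8 - (2 + 2*x) = 8 + (-2 - 2*x) = 6 - 2*x)
-454*h(21) + 159 = -454*(6 - 2*21) + 159 = -454*(6 - 42) + 159 = -454*(-36) + 159 = 16344 + 159 = 16503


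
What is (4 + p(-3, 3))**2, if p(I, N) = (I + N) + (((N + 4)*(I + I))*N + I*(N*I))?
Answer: 9025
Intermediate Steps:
p(I, N) = I + N + N*I**2 + 2*I*N*(4 + N) (p(I, N) = (I + N) + (((4 + N)*(2*I))*N + I*(I*N)) = (I + N) + ((2*I*(4 + N))*N + N*I**2) = (I + N) + (2*I*N*(4 + N) + N*I**2) = (I + N) + (N*I**2 + 2*I*N*(4 + N)) = I + N + N*I**2 + 2*I*N*(4 + N))
(4 + p(-3, 3))**2 = (4 + (-3 + 3 + 3*(-3)**2 + 2*(-3)*3**2 + 8*(-3)*3))**2 = (4 + (-3 + 3 + 3*9 + 2*(-3)*9 - 72))**2 = (4 + (-3 + 3 + 27 - 54 - 72))**2 = (4 - 99)**2 = (-95)**2 = 9025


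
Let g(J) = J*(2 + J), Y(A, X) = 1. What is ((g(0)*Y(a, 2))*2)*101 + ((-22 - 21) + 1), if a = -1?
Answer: -42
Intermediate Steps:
((g(0)*Y(a, 2))*2)*101 + ((-22 - 21) + 1) = (((0*(2 + 0))*1)*2)*101 + ((-22 - 21) + 1) = (((0*2)*1)*2)*101 + (-43 + 1) = ((0*1)*2)*101 - 42 = (0*2)*101 - 42 = 0*101 - 42 = 0 - 42 = -42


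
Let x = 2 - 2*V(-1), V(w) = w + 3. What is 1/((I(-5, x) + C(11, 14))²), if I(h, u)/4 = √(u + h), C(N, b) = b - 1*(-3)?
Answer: (17 + 4*I*√7)⁻² ≈ 0.0011007 - 0.0022377*I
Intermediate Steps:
C(N, b) = 3 + b (C(N, b) = b + 3 = 3 + b)
V(w) = 3 + w
x = -2 (x = 2 - 2*(3 - 1) = 2 - 2*2 = 2 - 4 = -2)
I(h, u) = 4*√(h + u) (I(h, u) = 4*√(u + h) = 4*√(h + u))
1/((I(-5, x) + C(11, 14))²) = 1/((4*√(-5 - 2) + (3 + 14))²) = 1/((4*√(-7) + 17)²) = 1/((4*(I*√7) + 17)²) = 1/((4*I*√7 + 17)²) = 1/((17 + 4*I*√7)²) = (17 + 4*I*√7)⁻²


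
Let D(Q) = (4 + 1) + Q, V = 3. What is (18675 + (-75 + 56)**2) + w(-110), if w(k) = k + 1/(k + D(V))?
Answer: 1930451/102 ≈ 18926.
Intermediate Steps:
D(Q) = 5 + Q
w(k) = k + 1/(8 + k) (w(k) = k + 1/(k + (5 + 3)) = k + 1/(k + 8) = k + 1/(8 + k))
(18675 + (-75 + 56)**2) + w(-110) = (18675 + (-75 + 56)**2) + (1 + (-110)**2 + 8*(-110))/(8 - 110) = (18675 + (-19)**2) + (1 + 12100 - 880)/(-102) = (18675 + 361) - 1/102*11221 = 19036 - 11221/102 = 1930451/102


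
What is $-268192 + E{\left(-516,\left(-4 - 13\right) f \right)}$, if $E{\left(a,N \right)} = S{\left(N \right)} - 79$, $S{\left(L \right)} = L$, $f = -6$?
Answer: $-268169$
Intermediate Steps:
$E{\left(a,N \right)} = -79 + N$ ($E{\left(a,N \right)} = N - 79 = -79 + N$)
$-268192 + E{\left(-516,\left(-4 - 13\right) f \right)} = -268192 - \left(79 - \left(-4 - 13\right) \left(-6\right)\right) = -268192 - -23 = -268192 + \left(-79 + 102\right) = -268192 + 23 = -268169$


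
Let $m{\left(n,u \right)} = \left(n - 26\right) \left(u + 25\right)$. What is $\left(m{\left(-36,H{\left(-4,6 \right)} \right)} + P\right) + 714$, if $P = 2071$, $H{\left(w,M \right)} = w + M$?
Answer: $1111$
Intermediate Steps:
$H{\left(w,M \right)} = M + w$
$m{\left(n,u \right)} = \left(-26 + n\right) \left(25 + u\right)$
$\left(m{\left(-36,H{\left(-4,6 \right)} \right)} + P\right) + 714 = \left(\left(-650 - 26 \left(6 - 4\right) + 25 \left(-36\right) - 36 \left(6 - 4\right)\right) + 2071\right) + 714 = \left(\left(-650 - 52 - 900 - 72\right) + 2071\right) + 714 = \left(-1674 + 2071\right) + 714 = 397 + 714 = 1111$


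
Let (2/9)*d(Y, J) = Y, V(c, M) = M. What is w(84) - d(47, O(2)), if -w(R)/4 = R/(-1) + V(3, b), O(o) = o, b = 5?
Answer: 209/2 ≈ 104.50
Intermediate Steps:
d(Y, J) = 9*Y/2
w(R) = -20 + 4*R (w(R) = -4*(R/(-1) + 5) = -4*(R*(-1) + 5) = -4*(-R + 5) = -4*(5 - R) = -20 + 4*R)
w(84) - d(47, O(2)) = (-20 + 4*84) - 9*47/2 = (-20 + 336) - 1*423/2 = 316 - 423/2 = 209/2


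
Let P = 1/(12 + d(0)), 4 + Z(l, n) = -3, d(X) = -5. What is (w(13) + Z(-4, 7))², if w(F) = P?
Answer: 2304/49 ≈ 47.020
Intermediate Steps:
Z(l, n) = -7 (Z(l, n) = -4 - 3 = -7)
P = ⅐ (P = 1/(12 - 5) = 1/7 = ⅐ ≈ 0.14286)
w(F) = ⅐
(w(13) + Z(-4, 7))² = (⅐ - 7)² = (-48/7)² = 2304/49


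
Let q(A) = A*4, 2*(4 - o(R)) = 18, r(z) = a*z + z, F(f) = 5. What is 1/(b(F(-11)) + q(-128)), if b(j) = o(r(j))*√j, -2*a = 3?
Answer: -512/262019 + 5*√5/262019 ≈ -0.0019114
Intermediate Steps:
a = -3/2 (a = -½*3 = -3/2 ≈ -1.5000)
r(z) = -z/2 (r(z) = -3*z/2 + z = -z/2)
o(R) = -5 (o(R) = 4 - ½*18 = 4 - 9 = -5)
q(A) = 4*A
b(j) = -5*√j
1/(b(F(-11)) + q(-128)) = 1/(-5*√5 + 4*(-128)) = 1/(-5*√5 - 512) = 1/(-512 - 5*√5)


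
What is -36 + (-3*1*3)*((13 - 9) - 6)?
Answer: -18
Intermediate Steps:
-36 + (-3*1*3)*((13 - 9) - 6) = -36 + (-3*3)*(4 - 6) = -36 - 9*(-2) = -36 + 18 = -18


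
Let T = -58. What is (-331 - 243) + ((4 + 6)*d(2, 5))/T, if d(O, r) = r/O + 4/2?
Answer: -33337/58 ≈ -574.78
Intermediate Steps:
d(O, r) = 2 + r/O (d(O, r) = r/O + 4*(1/2) = r/O + 2 = 2 + r/O)
(-331 - 243) + ((4 + 6)*d(2, 5))/T = (-331 - 243) + ((4 + 6)*(2 + 5/2))/(-58) = -574 + (10*(2 + 5*(1/2)))*(-1/58) = -574 + (10*(2 + 5/2))*(-1/58) = -574 + (10*(9/2))*(-1/58) = -574 + 45*(-1/58) = -574 - 45/58 = -33337/58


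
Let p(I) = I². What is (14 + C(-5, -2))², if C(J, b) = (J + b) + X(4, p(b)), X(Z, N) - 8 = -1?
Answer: 196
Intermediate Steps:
X(Z, N) = 7 (X(Z, N) = 8 - 1 = 7)
C(J, b) = 7 + J + b (C(J, b) = (J + b) + 7 = 7 + J + b)
(14 + C(-5, -2))² = (14 + (7 - 5 - 2))² = (14 + 0)² = 14² = 196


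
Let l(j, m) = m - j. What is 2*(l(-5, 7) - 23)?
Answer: -22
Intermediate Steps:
2*(l(-5, 7) - 23) = 2*((7 - 1*(-5)) - 23) = 2*((7 + 5) - 23) = 2*(12 - 23) = 2*(-11) = -22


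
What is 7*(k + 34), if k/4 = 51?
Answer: 1666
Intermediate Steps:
k = 204 (k = 4*51 = 204)
7*(k + 34) = 7*(204 + 34) = 7*238 = 1666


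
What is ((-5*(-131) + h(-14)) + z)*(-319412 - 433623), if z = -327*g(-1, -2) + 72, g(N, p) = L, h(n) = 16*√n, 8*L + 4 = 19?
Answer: -686014885/8 - 12048560*I*√14 ≈ -8.5752e+7 - 4.5082e+7*I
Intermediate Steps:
L = 15/8 (L = -½ + (⅛)*19 = -½ + 19/8 = 15/8 ≈ 1.8750)
g(N, p) = 15/8
z = -4329/8 (z = -327*15/8 + 72 = -4905/8 + 72 = -4329/8 ≈ -541.13)
((-5*(-131) + h(-14)) + z)*(-319412 - 433623) = ((-5*(-131) + 16*√(-14)) - 4329/8)*(-319412 - 433623) = ((655 + 16*(I*√14)) - 4329/8)*(-753035) = ((655 + 16*I*√14) - 4329/8)*(-753035) = (911/8 + 16*I*√14)*(-753035) = -686014885/8 - 12048560*I*√14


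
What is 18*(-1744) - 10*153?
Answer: -32922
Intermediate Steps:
18*(-1744) - 10*153 = -31392 - 1*1530 = -31392 - 1530 = -32922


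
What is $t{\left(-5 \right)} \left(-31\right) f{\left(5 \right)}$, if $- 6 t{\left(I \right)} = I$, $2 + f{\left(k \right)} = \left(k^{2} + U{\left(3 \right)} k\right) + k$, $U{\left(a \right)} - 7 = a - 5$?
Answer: $- \frac{8215}{6} \approx -1369.2$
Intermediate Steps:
$U{\left(a \right)} = 2 + a$ ($U{\left(a \right)} = 7 + \left(a - 5\right) = 7 + \left(-5 + a\right) = 2 + a$)
$f{\left(k \right)} = -2 + k^{2} + 6 k$ ($f{\left(k \right)} = -2 + \left(\left(k^{2} + \left(2 + 3\right) k\right) + k\right) = -2 + \left(\left(k^{2} + 5 k\right) + k\right) = -2 + \left(k^{2} + 6 k\right) = -2 + k^{2} + 6 k$)
$t{\left(I \right)} = - \frac{I}{6}$
$t{\left(-5 \right)} \left(-31\right) f{\left(5 \right)} = \left(- \frac{1}{6}\right) \left(-5\right) \left(-31\right) \left(-2 + 5^{2} + 6 \cdot 5\right) = \frac{5}{6} \left(-31\right) \left(-2 + 25 + 30\right) = \left(- \frac{155}{6}\right) 53 = - \frac{8215}{6}$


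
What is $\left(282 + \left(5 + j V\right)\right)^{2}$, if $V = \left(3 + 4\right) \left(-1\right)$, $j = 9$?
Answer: $50176$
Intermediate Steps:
$V = -7$ ($V = 7 \left(-1\right) = -7$)
$\left(282 + \left(5 + j V\right)\right)^{2} = \left(282 + \left(5 + 9 \left(-7\right)\right)\right)^{2} = \left(282 + \left(5 - 63\right)\right)^{2} = \left(282 - 58\right)^{2} = 224^{2} = 50176$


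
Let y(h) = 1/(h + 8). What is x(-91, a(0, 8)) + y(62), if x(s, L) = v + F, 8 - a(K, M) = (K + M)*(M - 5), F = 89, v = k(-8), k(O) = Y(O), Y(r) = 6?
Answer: 6651/70 ≈ 95.014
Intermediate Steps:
k(O) = 6
v = 6
a(K, M) = 8 - (-5 + M)*(K + M) (a(K, M) = 8 - (K + M)*(M - 5) = 8 - (K + M)*(-5 + M) = 8 - (-5 + M)*(K + M))
x(s, L) = 95 (x(s, L) = 6 + 89 = 95)
y(h) = 1/(8 + h)
x(-91, a(0, 8)) + y(62) = 95 + 1/(8 + 62) = 95 + 1/70 = 6651/70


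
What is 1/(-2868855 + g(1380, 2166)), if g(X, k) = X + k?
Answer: -1/2865309 ≈ -3.4900e-7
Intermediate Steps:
1/(-2868855 + g(1380, 2166)) = 1/(-2868855 + (1380 + 2166)) = 1/(-2868855 + 3546) = 1/(-2865309) = -1/2865309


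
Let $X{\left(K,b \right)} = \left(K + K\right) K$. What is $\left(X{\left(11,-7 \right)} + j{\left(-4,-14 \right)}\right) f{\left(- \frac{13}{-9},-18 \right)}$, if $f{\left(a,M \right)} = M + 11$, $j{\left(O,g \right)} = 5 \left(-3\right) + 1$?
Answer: $-1596$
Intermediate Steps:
$j{\left(O,g \right)} = -14$ ($j{\left(O,g \right)} = -15 + 1 = -14$)
$X{\left(K,b \right)} = 2 K^{2}$ ($X{\left(K,b \right)} = 2 K K = 2 K^{2}$)
$f{\left(a,M \right)} = 11 + M$
$\left(X{\left(11,-7 \right)} + j{\left(-4,-14 \right)}\right) f{\left(- \frac{13}{-9},-18 \right)} = \left(2 \cdot 11^{2} - 14\right) \left(11 - 18\right) = \left(2 \cdot 121 - 14\right) \left(-7\right) = \left(242 - 14\right) \left(-7\right) = 228 \left(-7\right) = -1596$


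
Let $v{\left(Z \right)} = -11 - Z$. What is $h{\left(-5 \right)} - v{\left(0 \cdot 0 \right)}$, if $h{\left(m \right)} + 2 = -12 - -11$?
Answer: $8$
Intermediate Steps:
$h{\left(m \right)} = -3$ ($h{\left(m \right)} = -2 - 1 = -3$)
$h{\left(-5 \right)} - v{\left(0 \cdot 0 \right)} = -3 - \left(-11 - 0 \cdot 0\right) = -3 - \left(-11 - 0\right) = -3 - \left(-11 + 0\right) = -3 - -11 = -3 + 11 = 8$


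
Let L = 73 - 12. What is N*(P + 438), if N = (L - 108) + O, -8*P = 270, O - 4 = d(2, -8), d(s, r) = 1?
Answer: -33957/2 ≈ -16979.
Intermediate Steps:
L = 61
O = 5 (O = 4 + 1 = 5)
P = -135/4 (P = -⅛*270 = -135/4 ≈ -33.750)
N = -42 (N = (61 - 108) + 5 = -47 + 5 = -42)
N*(P + 438) = -42*(-135/4 + 438) = -42*1617/4 = -33957/2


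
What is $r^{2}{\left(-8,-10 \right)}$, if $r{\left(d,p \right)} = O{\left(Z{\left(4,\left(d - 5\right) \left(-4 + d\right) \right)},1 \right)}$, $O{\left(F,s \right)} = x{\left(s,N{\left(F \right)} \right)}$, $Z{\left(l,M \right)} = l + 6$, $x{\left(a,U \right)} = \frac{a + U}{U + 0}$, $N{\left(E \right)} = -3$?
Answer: $\frac{4}{9} \approx 0.44444$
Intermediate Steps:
$x{\left(a,U \right)} = \frac{U + a}{U}$
$Z{\left(l,M \right)} = 6 + l$
$O{\left(F,s \right)} = 1 - \frac{s}{3}$ ($O{\left(F,s \right)} = \frac{-3 + s}{-3} = - \frac{-3 + s}{3} = 1 - \frac{s}{3}$)
$r{\left(d,p \right)} = \frac{2}{3}$ ($r{\left(d,p \right)} = 1 - \frac{1}{3} = \frac{2}{3}$)
$r^{2}{\left(-8,-10 \right)} = \left(\frac{2}{3}\right)^{2} = \frac{4}{9}$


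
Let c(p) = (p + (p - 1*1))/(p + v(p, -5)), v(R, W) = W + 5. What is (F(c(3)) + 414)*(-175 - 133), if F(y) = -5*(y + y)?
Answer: -367136/3 ≈ -1.2238e+5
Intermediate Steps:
v(R, W) = 5 + W
c(p) = (-1 + 2*p)/p (c(p) = (p + (p - 1*1))/(p + (5 - 5)) = (p + (p - 1))/(p + 0) = (p + (-1 + p))/p = (-1 + 2*p)/p)
F(y) = -10*y
(F(c(3)) + 414)*(-175 - 133) = (-10*(2 - 1/3) + 414)*(-175 - 133) = (-10*(2 - 1*⅓) + 414)*(-308) = (-10*(2 - ⅓) + 414)*(-308) = (-10*5/3 + 414)*(-308) = (-50/3 + 414)*(-308) = (1192/3)*(-308) = -367136/3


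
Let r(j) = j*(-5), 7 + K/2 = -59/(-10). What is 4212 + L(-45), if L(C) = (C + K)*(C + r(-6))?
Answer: 4920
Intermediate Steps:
K = -11/5 (K = -14 + 2*(-59/(-10)) = -14 + 2*(-59*(-1/10)) = -14 + 2*(59/10) = -14 + 59/5 = -11/5 ≈ -2.2000)
r(j) = -5*j
L(C) = (30 + C)*(-11/5 + C) (L(C) = (C - 11/5)*(C - 5*(-6)) = (-11/5 + C)*(C + 30) = (-11/5 + C)*(30 + C) = (30 + C)*(-11/5 + C))
4212 + L(-45) = 4212 + (-66 + (-45)**2 + (139/5)*(-45)) = 4212 + (-66 + 2025 - 1251) = 4212 + 708 = 4920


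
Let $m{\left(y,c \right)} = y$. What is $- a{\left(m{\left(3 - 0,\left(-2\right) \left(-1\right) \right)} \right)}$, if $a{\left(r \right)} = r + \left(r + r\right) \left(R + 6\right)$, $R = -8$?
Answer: $9$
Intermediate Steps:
$a{\left(r \right)} = - 3 r$ ($a{\left(r \right)} = r + \left(r + r\right) \left(-8 + 6\right) = r + 2 r \left(-2\right) = r - 4 r = - 3 r$)
$- a{\left(m{\left(3 - 0,\left(-2\right) \left(-1\right) \right)} \right)} = - \left(-3\right) \left(3 - 0\right) = - \left(-3\right) \left(3 + 0\right) = - \left(-3\right) 3 = \left(-1\right) \left(-9\right) = 9$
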